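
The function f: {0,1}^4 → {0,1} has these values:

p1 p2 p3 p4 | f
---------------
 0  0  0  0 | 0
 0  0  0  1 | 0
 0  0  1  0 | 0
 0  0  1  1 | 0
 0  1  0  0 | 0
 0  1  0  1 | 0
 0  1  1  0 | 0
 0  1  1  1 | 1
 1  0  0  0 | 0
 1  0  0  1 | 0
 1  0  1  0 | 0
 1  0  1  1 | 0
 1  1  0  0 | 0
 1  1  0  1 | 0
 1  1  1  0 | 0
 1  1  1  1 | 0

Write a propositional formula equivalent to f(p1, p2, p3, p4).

f(p1, p2, p3, p4) = ((~p1 & p2) & p3) & p4

f is 1 on exactly one input, (0,1,1,1), whose minterm is ¬p1·p2·p3·p4. So f is just that conjunction.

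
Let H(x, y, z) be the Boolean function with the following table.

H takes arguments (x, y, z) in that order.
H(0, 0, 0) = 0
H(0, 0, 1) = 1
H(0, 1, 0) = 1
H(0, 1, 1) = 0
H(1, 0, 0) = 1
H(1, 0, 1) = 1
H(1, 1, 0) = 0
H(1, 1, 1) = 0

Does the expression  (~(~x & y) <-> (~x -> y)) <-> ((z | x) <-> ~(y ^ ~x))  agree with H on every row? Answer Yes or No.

Test each input against both H and the formula:
  x=0, y=0, z=0: formula gives 0, H = 0 ✓
  x=0, y=0, z=1: formula gives 1, H = 1 ✓
  x=0, y=1, z=0: formula gives 1, H = 1 ✓
  x=0, y=1, z=1: formula gives 0, H = 0 ✓
  x=1, y=0, z=0: formula gives 1, H = 1 ✓
  …and likewise for the remaining 3 rows.
No disagreement on any input; they are logically equivalent.

Yes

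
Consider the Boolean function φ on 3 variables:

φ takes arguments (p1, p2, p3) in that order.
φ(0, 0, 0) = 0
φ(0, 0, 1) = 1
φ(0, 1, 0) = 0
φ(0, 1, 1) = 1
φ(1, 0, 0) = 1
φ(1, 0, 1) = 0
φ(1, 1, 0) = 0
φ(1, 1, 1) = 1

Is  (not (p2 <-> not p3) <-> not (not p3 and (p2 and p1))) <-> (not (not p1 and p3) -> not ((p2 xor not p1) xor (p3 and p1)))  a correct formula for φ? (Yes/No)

No

Evaluate (not (p2 <-> not p3) <-> not (not p3 and (p2 and p1))) <-> (not (not p1 and p3) -> not ((p2 xor not p1) xor (p3 and p1))) on each row and compare to φ:
  p1=0, p2=0, p3=0: formula gives 0, φ = 0 ✓
  p1=0, p2=0, p3=1: formula gives 0, but φ = 1 ✗
Row (0,0,1) is a counterexample, so the formula is not equivalent to φ.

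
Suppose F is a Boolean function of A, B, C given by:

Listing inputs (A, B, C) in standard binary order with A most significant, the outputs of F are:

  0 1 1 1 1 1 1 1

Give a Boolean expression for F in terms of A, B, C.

F(A, B, C) = (A or B) or C

The output is 1 whenever at least one input is 1 — the OR of all inputs.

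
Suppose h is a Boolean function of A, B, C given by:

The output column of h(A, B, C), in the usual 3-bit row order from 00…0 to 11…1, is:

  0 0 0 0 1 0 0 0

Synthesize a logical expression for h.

h(A, B, C) = (A · B') · C'

h is 1 on exactly one input, (1,0,0), whose minterm is A·¬B·¬C. So h is just that conjunction.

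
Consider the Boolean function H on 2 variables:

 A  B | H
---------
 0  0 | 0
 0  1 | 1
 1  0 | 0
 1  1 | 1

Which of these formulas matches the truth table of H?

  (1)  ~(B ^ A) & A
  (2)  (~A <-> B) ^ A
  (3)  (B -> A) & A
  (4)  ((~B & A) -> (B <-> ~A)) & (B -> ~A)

2

(1) disagrees with H on (0,1) (formula → 0, table → 1); rule it out.
(3) disagrees with H on (0,1) (formula → 0, table → 1); rule it out.
(4) disagrees with H on (0,0) (formula → 1, table → 0); rule it out.
That leaves (2). Evaluating it on every row reproduces the table of H exactly.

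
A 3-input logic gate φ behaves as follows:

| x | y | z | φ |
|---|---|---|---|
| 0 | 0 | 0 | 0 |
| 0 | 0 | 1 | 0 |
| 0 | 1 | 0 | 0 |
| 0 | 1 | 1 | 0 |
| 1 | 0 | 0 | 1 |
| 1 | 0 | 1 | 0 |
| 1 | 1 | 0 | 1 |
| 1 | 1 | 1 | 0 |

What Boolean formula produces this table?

Collect the rows where φ=1 — (1,0,0), (1,1,0) — and write one minterm per row: x·¬y·¬z, x·y·¬z. Their union (logical OR) reproduces the table exactly.

φ(x, y, z) = ((x · y') · z') + ((x · y) · z')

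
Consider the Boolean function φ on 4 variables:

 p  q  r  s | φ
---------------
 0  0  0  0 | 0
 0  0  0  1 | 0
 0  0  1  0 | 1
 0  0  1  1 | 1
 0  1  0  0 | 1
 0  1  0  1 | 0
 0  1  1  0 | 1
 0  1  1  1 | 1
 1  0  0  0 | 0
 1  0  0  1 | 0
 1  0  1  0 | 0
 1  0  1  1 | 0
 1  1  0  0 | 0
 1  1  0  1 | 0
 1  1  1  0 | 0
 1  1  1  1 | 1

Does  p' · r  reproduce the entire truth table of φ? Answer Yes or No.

Test each input against both φ and the formula:
  p=0, q=0, r=0, s=0: formula gives 0, φ = 0 ✓
  p=0, q=0, r=0, s=1: formula gives 0, φ = 0 ✓
  p=0, q=0, r=1, s=0: formula gives 1, φ = 1 ✓
  p=0, q=0, r=1, s=1: formula gives 1, φ = 1 ✓
  p=0, q=1, r=0, s=0: formula gives 0, but φ = 1 ✗
A single disagreement suffices: at (0,1,0,0) they differ, so the formula does not compute φ.

No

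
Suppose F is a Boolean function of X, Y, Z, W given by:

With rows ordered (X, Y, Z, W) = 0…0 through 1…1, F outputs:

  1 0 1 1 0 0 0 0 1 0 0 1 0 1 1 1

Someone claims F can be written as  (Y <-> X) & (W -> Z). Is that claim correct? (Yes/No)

No

Test each input against both F and the formula:
  X=0, Y=0, Z=0, W=0: formula gives 1, F = 1 ✓
  X=0, Y=0, Z=0, W=1: formula gives 0, F = 0 ✓
  X=0, Y=0, Z=1, W=0: formula gives 1, F = 1 ✓
  X=0, Y=0, Z=1, W=1: formula gives 1, F = 1 ✓
  …
  X=1, Y=0, Z=0, W=0: formula gives 0, but F = 1 ✗
A single disagreement suffices: at (1,0,0,0) they differ, so the formula does not compute F.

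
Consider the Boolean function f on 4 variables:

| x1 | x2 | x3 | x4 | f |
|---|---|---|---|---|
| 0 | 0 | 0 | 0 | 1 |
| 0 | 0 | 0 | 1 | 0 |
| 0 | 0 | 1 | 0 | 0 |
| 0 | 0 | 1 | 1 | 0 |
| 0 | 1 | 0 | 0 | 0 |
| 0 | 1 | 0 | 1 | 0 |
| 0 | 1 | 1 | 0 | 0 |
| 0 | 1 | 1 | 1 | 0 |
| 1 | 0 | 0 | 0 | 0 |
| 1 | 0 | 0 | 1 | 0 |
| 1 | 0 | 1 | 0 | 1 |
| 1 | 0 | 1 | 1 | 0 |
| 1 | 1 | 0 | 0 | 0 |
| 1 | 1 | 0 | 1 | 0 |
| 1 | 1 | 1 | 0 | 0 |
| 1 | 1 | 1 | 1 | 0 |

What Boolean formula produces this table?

f(x1, x2, x3, x4) = (((NOT x1 AND NOT x2) AND NOT x3) AND NOT x4) OR (((x1 AND NOT x2) AND x3) AND NOT x4)

The 1-rows are (0,0,0,0), (1,0,1,0). Each contributes one minterm — ¬x1·¬x2·¬x3·¬x4; x1·¬x2·x3·¬x4 — and their disjunction is a sum-of-products form of f.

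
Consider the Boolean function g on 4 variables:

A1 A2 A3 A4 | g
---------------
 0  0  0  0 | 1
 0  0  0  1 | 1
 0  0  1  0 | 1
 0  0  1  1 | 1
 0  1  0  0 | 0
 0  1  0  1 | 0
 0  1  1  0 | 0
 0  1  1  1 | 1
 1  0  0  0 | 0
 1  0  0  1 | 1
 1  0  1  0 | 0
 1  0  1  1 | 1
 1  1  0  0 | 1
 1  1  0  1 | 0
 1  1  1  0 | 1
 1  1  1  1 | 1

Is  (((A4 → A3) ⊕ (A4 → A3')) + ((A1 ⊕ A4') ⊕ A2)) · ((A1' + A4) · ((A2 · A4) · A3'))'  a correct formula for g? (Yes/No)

Test each input against both g and the formula:
  A1=0, A2=0, A3=0, A4=0: formula gives 1, g = 1 ✓
  A1=0, A2=0, A3=0, A4=1: formula gives 1, g = 1 ✓
  A1=0, A2=0, A3=1, A4=0: formula gives 1, g = 1 ✓
  A1=0, A2=0, A3=1, A4=1: formula gives 1, g = 1 ✓
  …and likewise for the remaining 12 rows.
No disagreement on any input; they are logically equivalent.

Yes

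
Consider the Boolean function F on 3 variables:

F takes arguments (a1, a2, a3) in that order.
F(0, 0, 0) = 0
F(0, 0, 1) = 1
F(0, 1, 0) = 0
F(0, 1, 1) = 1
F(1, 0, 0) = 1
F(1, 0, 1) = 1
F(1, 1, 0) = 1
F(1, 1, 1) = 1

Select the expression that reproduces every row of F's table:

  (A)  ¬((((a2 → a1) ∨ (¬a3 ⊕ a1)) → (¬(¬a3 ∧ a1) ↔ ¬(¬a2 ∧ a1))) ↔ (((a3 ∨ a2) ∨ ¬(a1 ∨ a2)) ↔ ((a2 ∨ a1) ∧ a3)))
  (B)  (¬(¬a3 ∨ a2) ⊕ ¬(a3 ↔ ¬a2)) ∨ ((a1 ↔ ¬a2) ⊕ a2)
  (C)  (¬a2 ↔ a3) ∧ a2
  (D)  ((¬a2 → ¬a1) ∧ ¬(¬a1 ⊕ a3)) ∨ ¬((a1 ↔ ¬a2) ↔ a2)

D

(A) fails at (0,0,0): the formula yields 1, F is 0.
(B) fails at (0,0,0): the formula yields 1, F is 0.
(C) fails at (0,0,1): the formula yields 0, F is 1.
(D) is the remaining candidate, and it agrees with F on all 8 inputs.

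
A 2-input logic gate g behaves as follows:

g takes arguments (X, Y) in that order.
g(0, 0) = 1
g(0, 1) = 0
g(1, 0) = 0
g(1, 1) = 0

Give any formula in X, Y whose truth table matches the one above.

g(X, Y) = NOT (X OR Y)

The output is 1 only when every input is 0 — NOR of all inputs.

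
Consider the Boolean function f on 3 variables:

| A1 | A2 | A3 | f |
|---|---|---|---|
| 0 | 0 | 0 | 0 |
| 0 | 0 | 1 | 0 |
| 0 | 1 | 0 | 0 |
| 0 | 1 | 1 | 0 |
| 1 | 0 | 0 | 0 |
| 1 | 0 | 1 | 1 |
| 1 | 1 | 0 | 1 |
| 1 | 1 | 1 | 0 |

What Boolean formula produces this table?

f(A1, A2, A3) = ((A1 · A2') · A3) + ((A1 · A2) · A3')

Collect the rows where f=1 — (1,0,1), (1,1,0) — and write one minterm per row: A1·¬A2·A3, A1·A2·¬A3. Their union (logical OR) reproduces the table exactly.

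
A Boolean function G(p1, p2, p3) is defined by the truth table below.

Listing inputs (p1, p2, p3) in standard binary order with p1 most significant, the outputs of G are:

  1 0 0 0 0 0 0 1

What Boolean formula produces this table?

G(p1, p2, p3) = ((not p1 and not p2) and not p3) or ((p1 and p2) and p3)

The 1-rows are (0,0,0), (1,1,1). Each contributes one minterm — ¬p1·¬p2·¬p3; p1·p2·p3 — and their disjunction is a sum-of-products form of G.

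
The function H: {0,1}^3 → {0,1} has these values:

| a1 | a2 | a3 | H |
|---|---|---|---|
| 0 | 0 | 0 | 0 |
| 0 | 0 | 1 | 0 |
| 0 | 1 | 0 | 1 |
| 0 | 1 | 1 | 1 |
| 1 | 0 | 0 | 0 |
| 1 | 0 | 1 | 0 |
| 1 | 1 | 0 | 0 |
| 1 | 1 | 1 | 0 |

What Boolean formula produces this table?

H=1 on 2 inputs: (0,1,0), (0,1,1). Reading each as a conjunction of literals (¬a1·a2·¬a3, ¬a1·a2·a3) and taking the OR gives the canonical DNF.

H(a1, a2, a3) = ((a1' · a2) · a3') + ((a1' · a2) · a3)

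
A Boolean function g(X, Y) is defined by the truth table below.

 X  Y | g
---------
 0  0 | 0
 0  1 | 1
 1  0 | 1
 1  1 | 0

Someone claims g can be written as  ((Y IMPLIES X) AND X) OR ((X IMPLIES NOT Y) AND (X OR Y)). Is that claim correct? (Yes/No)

No

Check the formula against g row by row:
  X=0, Y=0: formula gives 0, g = 0 ✓
  X=0, Y=1: formula gives 1, g = 1 ✓
  X=1, Y=0: formula gives 1, g = 1 ✓
  X=1, Y=1: formula gives 1, but g = 0 ✗
A single disagreement suffices: at (1,1) they differ, so the formula does not compute g.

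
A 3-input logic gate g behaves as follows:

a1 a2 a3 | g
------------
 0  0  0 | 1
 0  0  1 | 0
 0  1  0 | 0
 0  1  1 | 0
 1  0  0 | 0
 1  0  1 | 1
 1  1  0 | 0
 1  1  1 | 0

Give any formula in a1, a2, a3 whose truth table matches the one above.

The 1-rows are (0,0,0), (1,0,1). Each contributes one minterm — ¬a1·¬a2·¬a3; a1·¬a2·a3 — and their disjunction is a sum-of-products form of g.

g(a1, a2, a3) = ((NOT a1 AND NOT a2) AND NOT a3) OR ((a1 AND NOT a2) AND a3)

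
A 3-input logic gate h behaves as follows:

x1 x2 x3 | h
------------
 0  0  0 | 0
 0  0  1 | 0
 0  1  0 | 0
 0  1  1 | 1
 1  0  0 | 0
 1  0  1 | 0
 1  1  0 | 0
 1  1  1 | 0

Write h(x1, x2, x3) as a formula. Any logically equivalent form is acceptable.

h(x1, x2, x3) = (not x1 and x2) and x3

Only row (0,1,1) gives 1. That row's minterm ¬x1·x2·x3 is h directly.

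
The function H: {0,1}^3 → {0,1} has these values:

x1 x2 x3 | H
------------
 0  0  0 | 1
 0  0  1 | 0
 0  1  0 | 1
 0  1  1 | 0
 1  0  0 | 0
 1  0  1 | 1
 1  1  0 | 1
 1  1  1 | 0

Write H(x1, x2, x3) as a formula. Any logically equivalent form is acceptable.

H(x1, x2, x3) = ((((¬x1 ∧ ¬x2) ∧ ¬x3) ∨ ((¬x1 ∧ x2) ∧ ¬x3)) ∨ ((x1 ∧ ¬x2) ∧ x3)) ∨ ((x1 ∧ x2) ∧ ¬x3)

H=1 on 4 inputs: (0,0,0), (0,1,0), (1,0,1), (1,1,0). Reading each as a conjunction of literals (¬x1·¬x2·¬x3, ¬x1·x2·¬x3, x1·¬x2·x3, x1·x2·¬x3) and taking the OR gives the canonical DNF.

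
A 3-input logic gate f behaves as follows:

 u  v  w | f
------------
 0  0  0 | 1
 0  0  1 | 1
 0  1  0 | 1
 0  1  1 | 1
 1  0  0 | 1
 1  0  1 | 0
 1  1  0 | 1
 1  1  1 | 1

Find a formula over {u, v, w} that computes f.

f(u, v, w) = ((u · v') · w)'

f is 0 on exactly one input, (1,0,1), whose minterm is u·¬v·w. So f is the negation of that single conjunction.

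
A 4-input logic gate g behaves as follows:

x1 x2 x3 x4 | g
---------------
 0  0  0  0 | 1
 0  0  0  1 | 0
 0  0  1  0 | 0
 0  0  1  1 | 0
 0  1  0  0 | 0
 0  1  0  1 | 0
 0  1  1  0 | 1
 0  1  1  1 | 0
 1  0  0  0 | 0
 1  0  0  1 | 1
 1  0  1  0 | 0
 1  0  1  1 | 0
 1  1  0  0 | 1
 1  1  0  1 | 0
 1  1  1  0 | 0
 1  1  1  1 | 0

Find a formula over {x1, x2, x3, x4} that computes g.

Collect the rows where g=1 — (0,0,0,0), (0,1,1,0), (1,0,0,1), (1,1,0,0) — and write one minterm per row: ¬x1·¬x2·¬x3·¬x4, ¬x1·x2·x3·¬x4, x1·¬x2·¬x3·x4, x1·x2·¬x3·¬x4. Their union (logical OR) reproduces the table exactly.

g(x1, x2, x3, x4) = (((((¬x1 ∧ ¬x2) ∧ ¬x3) ∧ ¬x4) ∨ (((¬x1 ∧ x2) ∧ x3) ∧ ¬x4)) ∨ (((x1 ∧ ¬x2) ∧ ¬x3) ∧ x4)) ∨ (((x1 ∧ x2) ∧ ¬x3) ∧ ¬x4)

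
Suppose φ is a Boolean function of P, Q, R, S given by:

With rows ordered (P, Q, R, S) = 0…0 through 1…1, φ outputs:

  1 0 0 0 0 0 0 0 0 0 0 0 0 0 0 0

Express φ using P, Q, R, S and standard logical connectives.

The output is 1 only when every input is 0 — NOR of all inputs.

φ(P, Q, R, S) = (((P + Q) + R) + S)'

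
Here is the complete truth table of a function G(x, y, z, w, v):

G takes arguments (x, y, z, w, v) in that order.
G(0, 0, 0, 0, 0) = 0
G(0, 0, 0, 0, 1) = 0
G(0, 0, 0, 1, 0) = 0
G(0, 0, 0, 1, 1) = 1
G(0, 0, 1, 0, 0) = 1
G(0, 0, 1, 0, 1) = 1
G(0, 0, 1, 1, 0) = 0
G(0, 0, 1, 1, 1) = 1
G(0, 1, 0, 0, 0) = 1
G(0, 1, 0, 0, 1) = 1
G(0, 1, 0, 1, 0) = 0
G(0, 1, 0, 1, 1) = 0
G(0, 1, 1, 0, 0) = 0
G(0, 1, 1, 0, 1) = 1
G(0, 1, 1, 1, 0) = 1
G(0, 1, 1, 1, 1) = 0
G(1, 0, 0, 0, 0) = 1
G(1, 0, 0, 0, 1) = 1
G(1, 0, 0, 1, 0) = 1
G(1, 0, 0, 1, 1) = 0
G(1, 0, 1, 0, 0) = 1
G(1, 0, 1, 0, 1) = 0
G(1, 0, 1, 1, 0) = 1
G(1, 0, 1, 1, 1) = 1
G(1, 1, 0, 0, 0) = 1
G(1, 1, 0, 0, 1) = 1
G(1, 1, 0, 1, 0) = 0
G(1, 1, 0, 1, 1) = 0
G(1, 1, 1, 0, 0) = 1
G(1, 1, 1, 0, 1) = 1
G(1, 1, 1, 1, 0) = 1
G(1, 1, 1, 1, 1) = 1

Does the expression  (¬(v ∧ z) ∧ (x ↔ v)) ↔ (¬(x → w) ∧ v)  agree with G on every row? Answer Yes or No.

Test each input against both G and the formula:
  x=0, y=0, z=0, w=0, v=0: formula gives 0, G = 0 ✓
  x=0, y=0, z=0, w=0, v=1: formula gives 1, but G = 0 ✗
A single disagreement suffices: at (0,0,0,0,1) they differ, so the formula does not compute G.

No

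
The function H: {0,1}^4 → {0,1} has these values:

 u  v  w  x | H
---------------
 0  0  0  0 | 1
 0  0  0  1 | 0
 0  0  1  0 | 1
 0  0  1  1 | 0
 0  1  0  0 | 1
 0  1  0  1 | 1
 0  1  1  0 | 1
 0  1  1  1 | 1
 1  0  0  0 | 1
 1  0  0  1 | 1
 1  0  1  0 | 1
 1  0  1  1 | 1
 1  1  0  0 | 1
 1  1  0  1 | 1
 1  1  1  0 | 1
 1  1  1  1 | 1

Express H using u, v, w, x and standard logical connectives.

H(u, v, w, x) = not ((((not u and not v) and not w) and x) or (((not u and not v) and w) and x))

H is 0 on only 2 rows — (0,0,0,1), (0,0,1,1). Writing each as a minterm (¬u·¬v·¬w·x, ¬u·¬v·w·x) and OR-ing them characterizes exactly where H=0, so H is the negation of that disjunction.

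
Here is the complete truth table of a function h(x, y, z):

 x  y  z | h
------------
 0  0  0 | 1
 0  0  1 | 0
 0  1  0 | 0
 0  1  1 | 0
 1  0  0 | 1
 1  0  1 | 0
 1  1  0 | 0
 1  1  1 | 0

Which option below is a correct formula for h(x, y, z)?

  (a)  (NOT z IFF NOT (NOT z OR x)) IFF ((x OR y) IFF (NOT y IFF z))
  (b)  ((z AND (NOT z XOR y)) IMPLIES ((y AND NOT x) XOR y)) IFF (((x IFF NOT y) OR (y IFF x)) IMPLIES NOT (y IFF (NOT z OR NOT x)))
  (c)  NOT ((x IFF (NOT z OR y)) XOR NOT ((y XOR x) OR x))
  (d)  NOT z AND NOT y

(a) fails at (0,0,0): the formula yields 0, h is 1.
(b) fails at (0,0,1): the formula yields 1, h is 0.
(c) fails at (0,0,0): the formula yields 0, h is 1.
That leaves (d). Evaluating it on every row reproduces the table of h exactly.

d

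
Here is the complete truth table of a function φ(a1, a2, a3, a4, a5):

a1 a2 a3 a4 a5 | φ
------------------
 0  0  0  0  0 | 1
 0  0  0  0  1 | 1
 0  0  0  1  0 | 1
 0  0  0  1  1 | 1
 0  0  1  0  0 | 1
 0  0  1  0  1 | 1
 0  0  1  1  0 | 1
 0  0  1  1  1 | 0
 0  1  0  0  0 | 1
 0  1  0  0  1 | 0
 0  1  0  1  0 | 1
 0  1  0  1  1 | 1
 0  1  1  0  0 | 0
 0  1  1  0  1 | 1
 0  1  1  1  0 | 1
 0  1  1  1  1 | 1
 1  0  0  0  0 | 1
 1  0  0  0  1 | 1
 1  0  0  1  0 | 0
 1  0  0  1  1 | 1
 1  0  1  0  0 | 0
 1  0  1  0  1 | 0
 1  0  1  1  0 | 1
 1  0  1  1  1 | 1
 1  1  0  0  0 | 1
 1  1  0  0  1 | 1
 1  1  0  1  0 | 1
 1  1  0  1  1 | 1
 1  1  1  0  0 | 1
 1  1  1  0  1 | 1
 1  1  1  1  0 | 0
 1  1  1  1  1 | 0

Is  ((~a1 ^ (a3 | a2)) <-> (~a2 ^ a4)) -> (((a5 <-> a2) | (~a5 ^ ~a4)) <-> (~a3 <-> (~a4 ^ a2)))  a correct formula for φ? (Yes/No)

Yes

Test each input against both φ and the formula:
  a1=0, a2=0, a3=0, a4=0, a5=0: formula gives 1, φ = 1 ✓
  a1=0, a2=0, a3=0, a4=0, a5=1: formula gives 1, φ = 1 ✓
  a1=0, a2=0, a3=0, a4=1, a5=0: formula gives 1, φ = 1 ✓
  a1=0, a2=0, a3=0, a4=1, a5=1: formula gives 1, φ = 1 ✓
  … (the remaining 28 rows also agree.)
All 32 rows match — the expression computes φ exactly.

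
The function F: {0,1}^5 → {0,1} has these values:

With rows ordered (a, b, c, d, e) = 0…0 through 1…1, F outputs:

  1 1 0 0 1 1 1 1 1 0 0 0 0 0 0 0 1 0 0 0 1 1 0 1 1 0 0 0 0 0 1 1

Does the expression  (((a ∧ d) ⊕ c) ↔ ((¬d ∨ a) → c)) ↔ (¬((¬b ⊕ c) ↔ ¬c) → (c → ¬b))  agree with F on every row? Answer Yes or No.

No

Check the formula against F row by row:
  a=0, b=0, c=0, d=0, e=0: formula gives 1, F = 1 ✓
  a=0, b=0, c=0, d=0, e=1: formula gives 1, F = 1 ✓
  a=0, b=0, c=0, d=1, e=0: formula gives 0, F = 0 ✓
  a=0, b=0, c=0, d=1, e=1: formula gives 0, F = 0 ✓
  …
  a=0, b=1, c=0, d=0, e=1: formula gives 1, but F = 0 ✗
Row (0,1,0,0,1) is a counterexample, so the formula is not equivalent to F.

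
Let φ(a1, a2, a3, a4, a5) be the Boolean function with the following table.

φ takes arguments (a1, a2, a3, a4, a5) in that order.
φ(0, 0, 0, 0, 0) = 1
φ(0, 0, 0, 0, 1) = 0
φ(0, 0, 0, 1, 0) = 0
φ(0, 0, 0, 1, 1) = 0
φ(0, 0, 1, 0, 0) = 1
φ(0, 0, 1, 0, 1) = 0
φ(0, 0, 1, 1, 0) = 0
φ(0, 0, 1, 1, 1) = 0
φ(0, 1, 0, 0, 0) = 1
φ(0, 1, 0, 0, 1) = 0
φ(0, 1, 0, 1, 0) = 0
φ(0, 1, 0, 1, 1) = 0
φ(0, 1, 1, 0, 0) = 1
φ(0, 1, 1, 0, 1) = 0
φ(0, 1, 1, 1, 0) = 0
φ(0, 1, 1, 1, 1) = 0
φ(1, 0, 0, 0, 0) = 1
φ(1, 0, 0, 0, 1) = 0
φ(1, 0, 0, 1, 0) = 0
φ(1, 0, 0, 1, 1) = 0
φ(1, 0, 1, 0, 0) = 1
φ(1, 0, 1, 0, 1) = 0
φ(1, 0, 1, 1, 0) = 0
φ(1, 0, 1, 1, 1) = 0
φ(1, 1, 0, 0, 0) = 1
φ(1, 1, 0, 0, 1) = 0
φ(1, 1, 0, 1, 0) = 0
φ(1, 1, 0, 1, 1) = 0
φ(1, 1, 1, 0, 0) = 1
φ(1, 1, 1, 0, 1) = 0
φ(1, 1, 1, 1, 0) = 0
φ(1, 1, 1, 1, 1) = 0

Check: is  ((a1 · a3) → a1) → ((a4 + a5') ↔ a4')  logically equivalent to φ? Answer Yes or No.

Yes

Check the formula against φ row by row:
  a1=0, a2=0, a3=0, a4=0, a5=0: formula gives 1, φ = 1 ✓
  a1=0, a2=0, a3=0, a4=0, a5=1: formula gives 0, φ = 0 ✓
  a1=0, a2=0, a3=0, a4=1, a5=0: formula gives 0, φ = 0 ✓
  a1=0, a2=0, a3=0, a4=1, a5=1: formula gives 0, φ = 0 ✓
  …and likewise for the remaining 28 rows.
All 32 rows match — the expression computes φ exactly.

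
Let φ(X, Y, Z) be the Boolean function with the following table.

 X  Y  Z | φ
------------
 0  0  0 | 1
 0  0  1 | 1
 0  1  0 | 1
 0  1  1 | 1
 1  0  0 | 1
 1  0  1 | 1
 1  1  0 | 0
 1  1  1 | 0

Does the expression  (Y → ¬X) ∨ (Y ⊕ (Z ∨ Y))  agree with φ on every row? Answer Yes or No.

Yes

Check the formula against φ row by row:
  X=0, Y=0, Z=0: formula gives 1, φ = 1 ✓
  X=0, Y=0, Z=1: formula gives 1, φ = 1 ✓
  X=0, Y=1, Z=0: formula gives 1, φ = 1 ✓
  X=0, Y=1, Z=1: formula gives 1, φ = 1 ✓
  X=1, Y=0, Z=0: formula gives 1, φ = 1 ✓
  … (the remaining 3 rows also agree.)
No disagreement on any input; they are logically equivalent.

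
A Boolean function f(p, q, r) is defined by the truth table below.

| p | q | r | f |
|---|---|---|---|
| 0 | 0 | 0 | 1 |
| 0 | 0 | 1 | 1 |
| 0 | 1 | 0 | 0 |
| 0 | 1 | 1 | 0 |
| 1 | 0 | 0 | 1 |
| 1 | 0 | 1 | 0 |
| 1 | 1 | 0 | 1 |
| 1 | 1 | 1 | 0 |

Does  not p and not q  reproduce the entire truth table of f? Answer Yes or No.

Evaluate not p and not q on each row and compare to f:
  p=0, q=0, r=0: formula gives 1, f = 1 ✓
  p=0, q=0, r=1: formula gives 1, f = 1 ✓
  p=0, q=1, r=0: formula gives 0, f = 0 ✓
  p=0, q=1, r=1: formula gives 0, f = 0 ✓
  p=1, q=0, r=0: formula gives 0, but f = 1 ✗
A single disagreement suffices: at (1,0,0) they differ, so the formula does not compute f.

No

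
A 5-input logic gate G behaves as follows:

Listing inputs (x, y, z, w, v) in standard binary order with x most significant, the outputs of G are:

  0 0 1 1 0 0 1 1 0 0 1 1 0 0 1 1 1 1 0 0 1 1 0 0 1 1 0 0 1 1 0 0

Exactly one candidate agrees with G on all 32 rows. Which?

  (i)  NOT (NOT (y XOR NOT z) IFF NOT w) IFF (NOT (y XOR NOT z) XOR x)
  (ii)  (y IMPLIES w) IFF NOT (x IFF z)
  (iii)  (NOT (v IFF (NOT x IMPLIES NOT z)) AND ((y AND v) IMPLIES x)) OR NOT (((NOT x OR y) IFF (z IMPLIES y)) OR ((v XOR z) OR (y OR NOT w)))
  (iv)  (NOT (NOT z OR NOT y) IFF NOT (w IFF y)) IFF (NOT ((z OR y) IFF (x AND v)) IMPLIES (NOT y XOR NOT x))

i

(ii): at (0,0,0,1,0) it gives 0, but G = 1 — eliminated.
(iii): at (0,0,0,0,0) it gives 1, but G = 0 — eliminated.
(iv): at (0,0,0,0,0) it gives 1, but G = 0 — eliminated.
That leaves (i). Evaluating it on every row reproduces the table of G exactly.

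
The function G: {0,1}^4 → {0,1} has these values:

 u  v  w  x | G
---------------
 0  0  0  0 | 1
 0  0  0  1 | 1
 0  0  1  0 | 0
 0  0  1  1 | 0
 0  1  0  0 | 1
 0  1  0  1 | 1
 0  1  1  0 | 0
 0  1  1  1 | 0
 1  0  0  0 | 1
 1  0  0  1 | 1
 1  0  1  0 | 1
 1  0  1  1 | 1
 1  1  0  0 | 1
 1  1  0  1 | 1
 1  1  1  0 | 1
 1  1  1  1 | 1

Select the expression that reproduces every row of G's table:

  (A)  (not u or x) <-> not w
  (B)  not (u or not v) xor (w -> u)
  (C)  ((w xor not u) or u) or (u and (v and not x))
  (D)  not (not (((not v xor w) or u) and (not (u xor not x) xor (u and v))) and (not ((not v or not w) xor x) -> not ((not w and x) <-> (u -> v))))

(A) disagrees with G on (1,0,0,0) (formula → 0, table → 1); rule it out.
(B) disagrees with G on (0,1,0,0) (formula → 0, table → 1); rule it out.
(D) disagrees with G on (0,0,0,0) (formula → 0, table → 1); rule it out.
That leaves (C). Evaluating it on every row reproduces the table of G exactly.

C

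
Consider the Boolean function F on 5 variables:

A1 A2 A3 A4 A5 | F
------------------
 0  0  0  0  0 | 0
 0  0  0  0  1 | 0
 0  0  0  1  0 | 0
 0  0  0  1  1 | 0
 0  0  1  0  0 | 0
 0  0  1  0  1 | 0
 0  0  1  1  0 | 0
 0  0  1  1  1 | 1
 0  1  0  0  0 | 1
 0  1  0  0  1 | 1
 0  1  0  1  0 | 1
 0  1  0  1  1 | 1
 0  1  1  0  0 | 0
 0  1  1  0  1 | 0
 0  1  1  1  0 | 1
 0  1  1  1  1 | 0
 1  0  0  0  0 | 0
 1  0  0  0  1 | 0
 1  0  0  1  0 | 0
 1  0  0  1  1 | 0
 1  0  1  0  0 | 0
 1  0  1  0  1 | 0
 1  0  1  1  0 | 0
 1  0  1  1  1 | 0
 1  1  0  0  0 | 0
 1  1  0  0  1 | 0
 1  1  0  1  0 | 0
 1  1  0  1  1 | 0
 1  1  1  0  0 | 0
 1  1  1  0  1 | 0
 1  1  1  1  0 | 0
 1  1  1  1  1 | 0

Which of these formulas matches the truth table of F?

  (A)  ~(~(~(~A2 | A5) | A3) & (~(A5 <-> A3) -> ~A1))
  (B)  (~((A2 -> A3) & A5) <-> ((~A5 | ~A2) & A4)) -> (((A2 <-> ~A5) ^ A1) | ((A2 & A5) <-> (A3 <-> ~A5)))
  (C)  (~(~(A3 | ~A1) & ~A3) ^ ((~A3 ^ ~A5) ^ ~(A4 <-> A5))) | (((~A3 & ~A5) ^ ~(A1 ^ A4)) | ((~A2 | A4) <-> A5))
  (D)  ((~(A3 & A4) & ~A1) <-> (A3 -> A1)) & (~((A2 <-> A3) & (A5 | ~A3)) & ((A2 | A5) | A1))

D

(A) fails at (0,0,1,0,0): the formula yields 1, F is 0.
(B) fails at (0,0,0,0,0): the formula yields 1, F is 0.
(C) fails at (0,0,0,0,0): the formula yields 1, F is 0.
(D) is the remaining candidate, and it agrees with F on all 32 inputs.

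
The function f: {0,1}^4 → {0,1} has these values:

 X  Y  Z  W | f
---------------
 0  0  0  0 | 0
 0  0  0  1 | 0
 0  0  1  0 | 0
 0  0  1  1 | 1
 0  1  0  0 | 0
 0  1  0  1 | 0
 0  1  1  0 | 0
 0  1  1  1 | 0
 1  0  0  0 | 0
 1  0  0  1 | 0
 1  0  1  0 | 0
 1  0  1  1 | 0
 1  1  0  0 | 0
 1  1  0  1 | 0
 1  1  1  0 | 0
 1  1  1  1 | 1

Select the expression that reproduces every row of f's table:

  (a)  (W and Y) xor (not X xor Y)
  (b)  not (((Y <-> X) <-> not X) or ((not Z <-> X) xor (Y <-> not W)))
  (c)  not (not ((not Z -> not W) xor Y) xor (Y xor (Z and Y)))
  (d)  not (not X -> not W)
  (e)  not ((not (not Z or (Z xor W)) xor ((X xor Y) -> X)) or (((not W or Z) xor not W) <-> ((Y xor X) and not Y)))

(a): at (0,0,0,0) it gives 1, but f = 0 — eliminated.
(b): at (0,0,1,1) it gives 0, but f = 1 — eliminated.
(c): at (0,0,0,0) it gives 1, but f = 0 — eliminated.
(d): at (0,0,0,1) it gives 1, but f = 0 — eliminated.
Only (e) survives; checking it on all 16 rows confirms it matches f.

e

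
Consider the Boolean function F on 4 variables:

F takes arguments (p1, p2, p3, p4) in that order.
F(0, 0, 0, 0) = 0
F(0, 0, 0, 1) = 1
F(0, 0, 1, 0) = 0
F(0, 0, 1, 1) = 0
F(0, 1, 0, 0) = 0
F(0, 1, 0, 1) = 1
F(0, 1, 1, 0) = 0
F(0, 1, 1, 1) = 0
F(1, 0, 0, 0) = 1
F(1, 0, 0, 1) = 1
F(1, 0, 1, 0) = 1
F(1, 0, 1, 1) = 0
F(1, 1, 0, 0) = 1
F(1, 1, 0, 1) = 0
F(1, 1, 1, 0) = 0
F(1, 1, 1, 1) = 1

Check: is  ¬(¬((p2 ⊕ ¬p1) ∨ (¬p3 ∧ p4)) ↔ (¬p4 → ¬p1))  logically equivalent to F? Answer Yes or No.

Evaluate ¬(¬((p2 ⊕ ¬p1) ∨ (¬p3 ∧ p4)) ↔ (¬p4 → ¬p1)) on each row and compare to F:
  p1=0, p2=0, p3=0, p4=0: formula gives 1, but F = 0 ✗
Row (0,0,0,0) is a counterexample, so the formula is not equivalent to F.

No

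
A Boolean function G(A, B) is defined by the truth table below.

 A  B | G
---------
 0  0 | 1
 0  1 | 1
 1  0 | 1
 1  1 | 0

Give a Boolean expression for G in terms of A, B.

G(A, B) = not (A and B)

The output is 0 only when every input is 1 — NAND of all inputs.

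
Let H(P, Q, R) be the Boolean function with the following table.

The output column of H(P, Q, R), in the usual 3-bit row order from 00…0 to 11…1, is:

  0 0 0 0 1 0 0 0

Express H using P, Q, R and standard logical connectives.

Only row (1,0,0) gives 1. That row's minterm P·¬Q·¬R is H directly.

H(P, Q, R) = (P AND NOT Q) AND NOT R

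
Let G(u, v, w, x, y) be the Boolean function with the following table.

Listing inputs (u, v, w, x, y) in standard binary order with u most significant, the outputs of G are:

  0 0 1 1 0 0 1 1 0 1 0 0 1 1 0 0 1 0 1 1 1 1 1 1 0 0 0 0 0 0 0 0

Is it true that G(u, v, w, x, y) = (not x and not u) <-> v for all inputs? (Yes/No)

No

Test each input against both G and the formula:
  u=0, v=0, w=0, x=0, y=0: formula gives 0, G = 0 ✓
  u=0, v=0, w=0, x=0, y=1: formula gives 0, G = 0 ✓
  u=0, v=0, w=0, x=1, y=0: formula gives 1, G = 1 ✓
  u=0, v=0, w=0, x=1, y=1: formula gives 1, G = 1 ✓
  …
  u=0, v=1, w=0, x=0, y=0: formula gives 1, but G = 0 ✗
Row (0,1,0,0,0) is a counterexample, so the formula is not equivalent to G.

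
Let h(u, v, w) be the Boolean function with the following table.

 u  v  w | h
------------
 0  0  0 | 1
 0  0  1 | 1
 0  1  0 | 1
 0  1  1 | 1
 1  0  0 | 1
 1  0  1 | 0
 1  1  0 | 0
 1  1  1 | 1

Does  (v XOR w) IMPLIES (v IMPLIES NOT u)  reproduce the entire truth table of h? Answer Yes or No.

No

Check the formula against h row by row:
  u=0, v=0, w=0: formula gives 1, h = 1 ✓
  u=0, v=0, w=1: formula gives 1, h = 1 ✓
  u=0, v=1, w=0: formula gives 1, h = 1 ✓
  u=0, v=1, w=1: formula gives 1, h = 1 ✓
  u=1, v=0, w=0: formula gives 1, h = 1 ✓
  u=1, v=0, w=1: formula gives 1, but h = 0 ✗
Row (1,0,1) is a counterexample, so the formula is not equivalent to h.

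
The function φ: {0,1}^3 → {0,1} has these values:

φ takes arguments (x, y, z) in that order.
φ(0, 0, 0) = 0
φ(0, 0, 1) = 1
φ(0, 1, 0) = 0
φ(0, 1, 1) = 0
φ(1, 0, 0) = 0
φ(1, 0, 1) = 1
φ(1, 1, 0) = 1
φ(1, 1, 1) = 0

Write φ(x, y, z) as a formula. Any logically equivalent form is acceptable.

φ(x, y, z) = (((~x & ~y) & z) | ((x & ~y) & z)) | ((x & y) & ~z)

φ=1 on 3 inputs: (0,0,1), (1,0,1), (1,1,0). Reading each as a conjunction of literals (¬x·¬y·z, x·¬y·z, x·y·¬z) and taking the OR gives the canonical DNF.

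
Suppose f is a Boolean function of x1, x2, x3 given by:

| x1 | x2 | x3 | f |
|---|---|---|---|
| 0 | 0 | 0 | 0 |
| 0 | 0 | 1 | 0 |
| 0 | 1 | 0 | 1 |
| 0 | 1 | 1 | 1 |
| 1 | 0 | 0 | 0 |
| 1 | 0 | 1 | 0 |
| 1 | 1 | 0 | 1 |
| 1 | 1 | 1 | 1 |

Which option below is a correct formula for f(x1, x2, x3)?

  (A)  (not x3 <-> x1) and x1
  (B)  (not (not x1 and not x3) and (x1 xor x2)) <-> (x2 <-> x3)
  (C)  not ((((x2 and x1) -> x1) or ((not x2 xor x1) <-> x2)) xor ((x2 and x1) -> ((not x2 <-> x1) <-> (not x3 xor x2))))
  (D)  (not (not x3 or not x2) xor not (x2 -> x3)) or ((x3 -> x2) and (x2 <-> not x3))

(A) disagrees with f on (0,1,0) (formula → 0, table → 1); rule it out.
(B) disagrees with f on (0,0,1) (formula → 1, table → 0); rule it out.
(C) disagrees with f on (0,0,0) (formula → 1, table → 0); rule it out.
Only (D) survives; checking it on all 8 rows confirms it matches f.

D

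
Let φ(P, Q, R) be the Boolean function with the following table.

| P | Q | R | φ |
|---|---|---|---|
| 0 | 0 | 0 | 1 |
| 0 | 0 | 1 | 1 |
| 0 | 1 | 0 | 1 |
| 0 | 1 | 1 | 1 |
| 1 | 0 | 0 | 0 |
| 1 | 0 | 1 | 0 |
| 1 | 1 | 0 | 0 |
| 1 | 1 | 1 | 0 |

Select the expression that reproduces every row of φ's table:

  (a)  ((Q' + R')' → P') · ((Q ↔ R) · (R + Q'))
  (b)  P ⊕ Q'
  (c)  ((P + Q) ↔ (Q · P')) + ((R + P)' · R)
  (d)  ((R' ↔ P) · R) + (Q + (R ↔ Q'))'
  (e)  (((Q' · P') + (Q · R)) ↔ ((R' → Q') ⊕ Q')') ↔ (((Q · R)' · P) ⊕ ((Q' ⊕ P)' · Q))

c

(a) fails at (0,0,1): the formula yields 0, φ is 1.
(b) fails at (0,1,0): the formula yields 0, φ is 1.
(d) fails at (0,1,0): the formula yields 0, φ is 1.
(e) fails at (0,0,0): the formula yields 0, φ is 1.
That leaves (c). Evaluating it on every row reproduces the table of φ exactly.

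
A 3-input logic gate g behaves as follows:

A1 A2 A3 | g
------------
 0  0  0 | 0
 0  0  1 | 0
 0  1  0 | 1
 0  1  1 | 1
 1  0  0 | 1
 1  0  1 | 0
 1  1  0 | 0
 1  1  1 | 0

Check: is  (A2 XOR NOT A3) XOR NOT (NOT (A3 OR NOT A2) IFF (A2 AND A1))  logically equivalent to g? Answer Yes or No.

Evaluate (A2 XOR NOT A3) XOR NOT (NOT (A3 OR NOT A2) IFF (A2 AND A1)) on each row and compare to g:
  A1=0, A2=0, A3=0: formula gives 1, but g = 0 ✗
A single disagreement suffices: at (0,0,0) they differ, so the formula does not compute g.

No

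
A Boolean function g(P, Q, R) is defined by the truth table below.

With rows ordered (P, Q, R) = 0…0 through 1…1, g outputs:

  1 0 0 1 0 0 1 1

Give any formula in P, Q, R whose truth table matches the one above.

The 1-rows are (0,0,0), (0,1,1), (1,1,0), (1,1,1). Each contributes one minterm — ¬P·¬Q·¬R; ¬P·Q·R; P·Q·¬R; P·Q·R — and their disjunction is a sum-of-products form of g.

g(P, Q, R) = ((((NOT P AND NOT Q) AND NOT R) OR ((NOT P AND Q) AND R)) OR ((P AND Q) AND NOT R)) OR ((P AND Q) AND R)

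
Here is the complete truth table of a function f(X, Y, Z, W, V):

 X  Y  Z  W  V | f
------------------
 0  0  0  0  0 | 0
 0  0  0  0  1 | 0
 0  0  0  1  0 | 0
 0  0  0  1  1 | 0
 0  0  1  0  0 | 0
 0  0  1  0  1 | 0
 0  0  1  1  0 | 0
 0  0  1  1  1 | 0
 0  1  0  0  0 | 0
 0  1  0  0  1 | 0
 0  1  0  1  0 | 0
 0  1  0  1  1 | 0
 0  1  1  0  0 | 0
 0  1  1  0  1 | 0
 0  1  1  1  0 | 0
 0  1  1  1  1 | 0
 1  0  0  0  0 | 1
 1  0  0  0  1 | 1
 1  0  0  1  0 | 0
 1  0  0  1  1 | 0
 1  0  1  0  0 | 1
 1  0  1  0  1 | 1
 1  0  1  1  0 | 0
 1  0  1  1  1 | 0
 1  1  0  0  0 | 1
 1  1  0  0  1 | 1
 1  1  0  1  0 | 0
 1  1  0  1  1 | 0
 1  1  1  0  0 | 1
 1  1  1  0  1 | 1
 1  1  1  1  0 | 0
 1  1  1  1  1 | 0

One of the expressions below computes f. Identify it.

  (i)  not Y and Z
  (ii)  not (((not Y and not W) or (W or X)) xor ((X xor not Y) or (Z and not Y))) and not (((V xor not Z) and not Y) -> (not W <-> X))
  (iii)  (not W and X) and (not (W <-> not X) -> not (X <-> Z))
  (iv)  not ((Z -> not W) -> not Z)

(i): at (0,0,1,0,0) it gives 1, but f = 0 — eliminated.
(ii): at (0,0,0,0,0) it gives 1, but f = 0 — eliminated.
(iv): at (0,0,1,0,0) it gives 1, but f = 0 — eliminated.
(iii) is the remaining candidate, and it agrees with f on all 32 inputs.

iii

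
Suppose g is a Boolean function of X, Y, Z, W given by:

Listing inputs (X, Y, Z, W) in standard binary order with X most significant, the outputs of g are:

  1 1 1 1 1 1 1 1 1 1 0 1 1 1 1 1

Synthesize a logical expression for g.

g(X, Y, Z, W) = NOT (((X AND NOT Y) AND Z) AND NOT W)

Only row (1,0,1,0) gives 0. So g is 1 everywhere except there — the complement of the minterm X·¬Y·Z·¬W.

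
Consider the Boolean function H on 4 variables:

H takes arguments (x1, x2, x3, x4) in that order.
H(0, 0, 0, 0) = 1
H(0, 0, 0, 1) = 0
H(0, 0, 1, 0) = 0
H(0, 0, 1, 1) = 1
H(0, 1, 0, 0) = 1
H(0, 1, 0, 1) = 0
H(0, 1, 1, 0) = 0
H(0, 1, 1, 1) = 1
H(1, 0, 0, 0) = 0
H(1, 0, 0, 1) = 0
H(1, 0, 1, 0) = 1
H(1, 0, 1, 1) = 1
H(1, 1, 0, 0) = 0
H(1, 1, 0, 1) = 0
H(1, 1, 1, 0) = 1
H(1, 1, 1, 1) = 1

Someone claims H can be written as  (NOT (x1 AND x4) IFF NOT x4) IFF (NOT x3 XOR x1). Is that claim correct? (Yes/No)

Check the formula against H row by row:
  x1=0, x2=0, x3=0, x4=0: formula gives 1, H = 1 ✓
  x1=0, x2=0, x3=0, x4=1: formula gives 0, H = 0 ✓
  x1=0, x2=0, x3=1, x4=0: formula gives 0, H = 0 ✓
  x1=0, x2=0, x3=1, x4=1: formula gives 1, H = 1 ✓
  … (the remaining 12 rows also agree.)
All 16 rows match — the expression computes H exactly.

Yes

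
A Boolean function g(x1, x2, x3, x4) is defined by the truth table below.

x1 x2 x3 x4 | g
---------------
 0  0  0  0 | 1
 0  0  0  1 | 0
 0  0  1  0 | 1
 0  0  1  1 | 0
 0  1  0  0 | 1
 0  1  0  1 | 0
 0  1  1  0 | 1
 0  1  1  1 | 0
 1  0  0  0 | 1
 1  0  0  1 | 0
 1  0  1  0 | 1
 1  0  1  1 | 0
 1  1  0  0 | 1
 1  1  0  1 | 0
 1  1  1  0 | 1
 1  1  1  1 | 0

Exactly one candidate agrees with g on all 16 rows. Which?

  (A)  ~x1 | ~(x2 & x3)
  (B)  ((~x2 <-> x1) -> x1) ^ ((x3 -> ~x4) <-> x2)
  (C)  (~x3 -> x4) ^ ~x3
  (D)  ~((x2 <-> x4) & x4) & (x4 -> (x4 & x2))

D

(A) disagrees with g on (0,0,0,1) (formula → 1, table → 0); rule it out.
(B) disagrees with g on (0,0,0,1) (formula → 1, table → 0); rule it out.
(C) disagrees with g on (0,0,1,1) (formula → 1, table → 0); rule it out.
(D) is the remaining candidate, and it agrees with g on all 16 inputs.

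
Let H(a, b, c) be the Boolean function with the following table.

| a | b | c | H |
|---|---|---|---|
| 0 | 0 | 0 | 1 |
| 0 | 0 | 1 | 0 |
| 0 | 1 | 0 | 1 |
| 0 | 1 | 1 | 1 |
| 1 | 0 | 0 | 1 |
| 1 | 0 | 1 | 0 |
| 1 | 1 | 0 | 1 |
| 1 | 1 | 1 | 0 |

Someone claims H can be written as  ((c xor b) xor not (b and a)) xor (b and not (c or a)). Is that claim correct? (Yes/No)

Yes

Check the formula against H row by row:
  a=0, b=0, c=0: formula gives 1, H = 1 ✓
  a=0, b=0, c=1: formula gives 0, H = 0 ✓
  a=0, b=1, c=0: formula gives 1, H = 1 ✓
  a=0, b=1, c=1: formula gives 1, H = 1 ✓
  a=1, b=0, c=0: formula gives 1, H = 1 ✓
  … (the remaining 3 rows also agree.)
No disagreement on any input; they are logically equivalent.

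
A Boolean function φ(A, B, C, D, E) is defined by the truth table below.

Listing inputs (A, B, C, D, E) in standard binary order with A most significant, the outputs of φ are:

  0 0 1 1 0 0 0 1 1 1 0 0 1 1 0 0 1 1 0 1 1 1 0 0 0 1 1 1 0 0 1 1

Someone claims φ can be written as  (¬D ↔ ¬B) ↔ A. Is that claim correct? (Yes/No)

Evaluate (¬D ↔ ¬B) ↔ A on each row and compare to φ:
  A=0, B=0, C=0, D=0, E=0: formula gives 0, φ = 0 ✓
  A=0, B=0, C=0, D=0, E=1: formula gives 0, φ = 0 ✓
  A=0, B=0, C=0, D=1, E=0: formula gives 1, φ = 1 ✓
  A=0, B=0, C=0, D=1, E=1: formula gives 1, φ = 1 ✓
  …
  A=0, B=0, C=1, D=1, E=0: formula gives 1, but φ = 0 ✗
Row (0,0,1,1,0) is a counterexample, so the formula is not equivalent to φ.

No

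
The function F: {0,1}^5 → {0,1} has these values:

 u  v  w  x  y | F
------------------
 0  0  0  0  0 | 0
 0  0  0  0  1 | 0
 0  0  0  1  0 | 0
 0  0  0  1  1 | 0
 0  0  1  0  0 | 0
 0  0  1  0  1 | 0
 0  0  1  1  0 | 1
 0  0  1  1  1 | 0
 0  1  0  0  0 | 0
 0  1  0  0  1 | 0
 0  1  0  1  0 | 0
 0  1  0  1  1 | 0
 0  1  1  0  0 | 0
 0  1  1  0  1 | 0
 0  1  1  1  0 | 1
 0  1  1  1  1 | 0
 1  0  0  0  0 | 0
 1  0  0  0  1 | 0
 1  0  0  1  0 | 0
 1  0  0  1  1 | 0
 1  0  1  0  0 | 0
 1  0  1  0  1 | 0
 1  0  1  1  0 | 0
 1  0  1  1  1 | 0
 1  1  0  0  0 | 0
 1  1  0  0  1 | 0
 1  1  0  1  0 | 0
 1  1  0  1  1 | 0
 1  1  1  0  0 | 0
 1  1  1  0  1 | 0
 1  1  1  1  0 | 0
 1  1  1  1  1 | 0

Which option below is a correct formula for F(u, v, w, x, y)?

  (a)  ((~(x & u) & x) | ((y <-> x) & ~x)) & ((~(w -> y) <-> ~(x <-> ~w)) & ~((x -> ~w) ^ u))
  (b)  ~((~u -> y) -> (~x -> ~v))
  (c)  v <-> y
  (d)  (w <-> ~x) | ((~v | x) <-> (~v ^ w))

a

(b): at (0,0,1,1,0) it gives 0, but F = 1 — eliminated.
(c): at (0,0,0,0,0) it gives 1, but F = 0 — eliminated.
(d): at (0,0,0,0,0) it gives 1, but F = 0 — eliminated.
Only (a) survives; checking it on all 32 rows confirms it matches F.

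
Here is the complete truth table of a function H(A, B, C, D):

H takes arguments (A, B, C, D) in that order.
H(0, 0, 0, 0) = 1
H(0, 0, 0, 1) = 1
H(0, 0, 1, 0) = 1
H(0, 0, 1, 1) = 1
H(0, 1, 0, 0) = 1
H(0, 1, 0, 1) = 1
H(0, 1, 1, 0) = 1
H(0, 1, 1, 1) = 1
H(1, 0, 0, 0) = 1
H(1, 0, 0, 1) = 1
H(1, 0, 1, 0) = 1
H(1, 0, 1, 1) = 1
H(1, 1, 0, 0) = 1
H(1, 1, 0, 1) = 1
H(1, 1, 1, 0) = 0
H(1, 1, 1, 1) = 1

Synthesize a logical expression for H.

H(A, B, C, D) = not (((A and B) and C) and not D)

H is 0 on exactly one input, (1,1,1,0), whose minterm is A·B·C·¬D. So H is the negation of that single conjunction.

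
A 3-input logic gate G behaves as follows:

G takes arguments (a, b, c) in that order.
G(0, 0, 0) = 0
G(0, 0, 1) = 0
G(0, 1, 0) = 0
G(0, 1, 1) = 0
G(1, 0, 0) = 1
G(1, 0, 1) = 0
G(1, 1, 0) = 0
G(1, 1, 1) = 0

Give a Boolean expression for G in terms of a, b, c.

G(a, b, c) = (a AND NOT b) AND NOT c

G is 1 on exactly one input, (1,0,0), whose minterm is a·¬b·¬c. So G is just that conjunction.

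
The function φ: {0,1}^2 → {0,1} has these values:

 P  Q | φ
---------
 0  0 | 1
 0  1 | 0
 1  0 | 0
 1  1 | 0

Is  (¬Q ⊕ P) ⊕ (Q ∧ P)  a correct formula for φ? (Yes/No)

Test each input against both φ and the formula:
  P=0, Q=0: formula gives 1, φ = 1 ✓
  P=0, Q=1: formula gives 0, φ = 0 ✓
  P=1, Q=0: formula gives 0, φ = 0 ✓
  P=1, Q=1: formula gives 0, φ = 0 ✓
All 4 rows match — the expression computes φ exactly.

Yes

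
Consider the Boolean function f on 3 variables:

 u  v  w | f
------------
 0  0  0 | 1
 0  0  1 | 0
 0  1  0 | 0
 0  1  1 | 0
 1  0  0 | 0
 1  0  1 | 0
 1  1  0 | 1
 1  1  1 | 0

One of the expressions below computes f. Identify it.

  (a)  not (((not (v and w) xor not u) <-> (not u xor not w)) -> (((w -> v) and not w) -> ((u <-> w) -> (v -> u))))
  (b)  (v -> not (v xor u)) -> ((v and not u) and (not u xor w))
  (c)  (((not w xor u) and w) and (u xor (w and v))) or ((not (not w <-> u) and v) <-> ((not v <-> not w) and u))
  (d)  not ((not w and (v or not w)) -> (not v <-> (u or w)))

(a) disagrees with f on (0,0,0) (formula → 0, table → 1); rule it out.
(b) disagrees with f on (0,0,0) (formula → 0, table → 1); rule it out.
(c) disagrees with f on (0,0,1) (formula → 1, table → 0); rule it out.
That leaves (d). Evaluating it on every row reproduces the table of f exactly.

d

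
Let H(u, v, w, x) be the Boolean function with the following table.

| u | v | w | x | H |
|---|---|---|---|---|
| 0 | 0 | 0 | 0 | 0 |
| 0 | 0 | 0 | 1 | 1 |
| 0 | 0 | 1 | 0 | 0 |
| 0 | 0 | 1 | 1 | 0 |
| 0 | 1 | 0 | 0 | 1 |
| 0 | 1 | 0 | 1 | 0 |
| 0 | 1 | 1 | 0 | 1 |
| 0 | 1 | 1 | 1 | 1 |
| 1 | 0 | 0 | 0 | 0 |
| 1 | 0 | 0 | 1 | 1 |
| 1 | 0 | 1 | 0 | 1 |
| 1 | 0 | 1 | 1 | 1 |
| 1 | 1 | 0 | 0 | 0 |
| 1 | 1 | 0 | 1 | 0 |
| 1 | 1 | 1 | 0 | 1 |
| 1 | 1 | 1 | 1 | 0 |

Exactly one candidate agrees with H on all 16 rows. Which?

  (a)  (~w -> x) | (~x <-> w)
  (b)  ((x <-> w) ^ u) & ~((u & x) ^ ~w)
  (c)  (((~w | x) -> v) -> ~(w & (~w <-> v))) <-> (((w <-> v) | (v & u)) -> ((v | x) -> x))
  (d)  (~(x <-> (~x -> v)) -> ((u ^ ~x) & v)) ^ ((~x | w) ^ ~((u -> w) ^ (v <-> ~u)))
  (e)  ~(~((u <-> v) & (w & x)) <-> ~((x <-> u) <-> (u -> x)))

d

(a) disagrees with H on (0,0,1,0) (formula → 1, table → 0); rule it out.
(b) disagrees with H on (0,0,0,1) (formula → 0, table → 1); rule it out.
(c) disagrees with H on (0,0,0,0) (formula → 1, table → 0); rule it out.
(e) disagrees with H on (0,0,0,0) (formula → 1, table → 0); rule it out.
That leaves (d). Evaluating it on every row reproduces the table of H exactly.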